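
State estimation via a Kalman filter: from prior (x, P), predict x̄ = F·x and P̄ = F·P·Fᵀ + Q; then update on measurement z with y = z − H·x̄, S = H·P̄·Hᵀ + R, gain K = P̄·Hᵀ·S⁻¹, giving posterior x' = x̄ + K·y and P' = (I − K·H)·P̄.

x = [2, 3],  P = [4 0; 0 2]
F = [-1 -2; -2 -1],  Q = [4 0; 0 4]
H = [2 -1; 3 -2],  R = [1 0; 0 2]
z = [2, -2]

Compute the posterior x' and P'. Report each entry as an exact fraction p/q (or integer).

x' = [276/187, 449/187]
P' = [640/187 1052/187; 1052/187 1790/187]

x̄ = F·x = [-8, -7]
P̄ = F·P·Fᵀ + Q = [16 12; 12 22]
y = z − H·x̄ = [11, 8]
S = H·P̄·Hᵀ + R = [39 56; 56 90]
K = P̄·Hᵀ·S⁻¹ = [228/187 -92/187; 314/187 -212/187]
x' = x̄ + K·y = [276/187, 449/187]
P' = (I − K·H)·P̄ = [640/187 1052/187; 1052/187 1790/187]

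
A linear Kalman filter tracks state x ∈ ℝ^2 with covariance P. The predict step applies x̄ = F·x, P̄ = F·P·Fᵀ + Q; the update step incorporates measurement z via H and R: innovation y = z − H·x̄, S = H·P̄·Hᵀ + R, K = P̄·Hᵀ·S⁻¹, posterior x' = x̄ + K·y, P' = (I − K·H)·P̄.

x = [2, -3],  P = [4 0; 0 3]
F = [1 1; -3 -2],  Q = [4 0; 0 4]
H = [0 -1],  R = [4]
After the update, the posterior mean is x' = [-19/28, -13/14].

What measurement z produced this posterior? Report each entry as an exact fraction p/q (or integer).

z = [1]

x̄ = F·x = [-1, 0]
P̄ = F·P·Fᵀ + Q = [11 -18; -18 52]
S = H·P̄·Hᵀ + R = [56]
K = P̄·Hᵀ·S⁻¹ = [9/28; -13/14]
x' − x̄ = [9/28, -13/14] = K·y
y = (KᵀK)⁻¹·Kᵀ·(x' − x̄) = [1]
z = y + H·x̄ = [1] + [0] = [1]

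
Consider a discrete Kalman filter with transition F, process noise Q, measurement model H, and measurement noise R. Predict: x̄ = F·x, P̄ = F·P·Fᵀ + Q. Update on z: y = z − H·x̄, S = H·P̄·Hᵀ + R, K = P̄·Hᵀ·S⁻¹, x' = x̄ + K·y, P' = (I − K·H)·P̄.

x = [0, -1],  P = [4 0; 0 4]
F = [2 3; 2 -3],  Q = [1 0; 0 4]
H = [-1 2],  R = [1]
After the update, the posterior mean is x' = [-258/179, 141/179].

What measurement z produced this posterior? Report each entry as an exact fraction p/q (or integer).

z = [3]

x̄ = F·x = [-3, 3]
P̄ = F·P·Fᵀ + Q = [53 -20; -20 56]
S = H·P̄·Hᵀ + R = [358]
K = P̄·Hᵀ·S⁻¹ = [-93/358; 66/179]
x' − x̄ = [279/179, -396/179] = K·y
y = (KᵀK)⁻¹·Kᵀ·(x' − x̄) = [-6]
z = y + H·x̄ = [-6] + [9] = [3]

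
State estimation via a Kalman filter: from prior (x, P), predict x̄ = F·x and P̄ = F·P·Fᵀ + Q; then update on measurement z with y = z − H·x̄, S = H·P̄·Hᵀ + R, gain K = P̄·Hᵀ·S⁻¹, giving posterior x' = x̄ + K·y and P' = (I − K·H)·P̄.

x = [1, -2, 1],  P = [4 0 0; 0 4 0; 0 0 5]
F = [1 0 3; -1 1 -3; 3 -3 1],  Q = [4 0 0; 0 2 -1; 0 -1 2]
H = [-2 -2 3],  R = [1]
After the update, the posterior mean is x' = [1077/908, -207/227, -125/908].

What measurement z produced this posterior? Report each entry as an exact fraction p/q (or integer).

x̄ = F·x = [4, -6, 10]
P̄ = F·P·Fᵀ + Q = [53 -49 27; -49 55 -40; 27 -40 79]
S = H·P̄·Hᵀ + R = [908]
K = P̄·Hᵀ·S⁻¹ = [73/908; -33/227; 263/908]
x' − x̄ = [-2555/908, 1155/227, -9205/908] = K·y
y = (KᵀK)⁻¹·Kᵀ·(x' − x̄) = [-35]
z = y + H·x̄ = [-35] + [34] = [-1]

z = [-1]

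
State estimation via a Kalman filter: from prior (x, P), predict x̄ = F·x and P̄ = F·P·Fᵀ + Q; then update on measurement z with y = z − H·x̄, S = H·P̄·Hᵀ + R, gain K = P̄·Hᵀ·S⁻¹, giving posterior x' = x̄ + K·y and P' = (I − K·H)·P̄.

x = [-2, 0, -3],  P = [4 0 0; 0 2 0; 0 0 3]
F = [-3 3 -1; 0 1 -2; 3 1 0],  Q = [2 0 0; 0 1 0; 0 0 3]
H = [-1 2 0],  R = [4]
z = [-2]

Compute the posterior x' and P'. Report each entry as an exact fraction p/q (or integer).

x̄ = F·x = [9, 6, -6]
P̄ = F·P·Fᵀ + Q = [59 12 -30; 12 15 2; -30 2 41]
y = z − H·x̄ = [-5]
S = H·P̄·Hᵀ + R = [75]
K = P̄·Hᵀ·S⁻¹ = [-7/15; 6/25; 34/75]
x' = x̄ + K·y = [34/3, 24/5, -124/15]
P' = (I − K·H)·P̄ = [128/3 102/5 -212/15; 102/5 267/25 -154/25; -212/15 -154/25 1919/75]

x' = [34/3, 24/5, -124/15]
P' = [128/3 102/5 -212/15; 102/5 267/25 -154/25; -212/15 -154/25 1919/75]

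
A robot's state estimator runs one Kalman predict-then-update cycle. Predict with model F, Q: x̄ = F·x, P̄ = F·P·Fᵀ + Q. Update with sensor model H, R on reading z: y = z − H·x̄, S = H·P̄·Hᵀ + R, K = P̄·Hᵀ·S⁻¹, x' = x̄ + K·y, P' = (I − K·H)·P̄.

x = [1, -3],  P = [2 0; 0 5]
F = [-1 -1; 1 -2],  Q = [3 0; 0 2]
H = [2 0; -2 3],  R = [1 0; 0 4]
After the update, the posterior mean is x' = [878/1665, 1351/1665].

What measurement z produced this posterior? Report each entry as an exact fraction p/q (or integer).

z = [1, 1]

x̄ = F·x = [2, 7]
P̄ = F·P·Fᵀ + Q = [10 8; 8 24]
S = H·P̄·Hᵀ + R = [41 8; 8 164]
K = P̄·Hᵀ·S⁻¹ = [812/1665 1/1665; 544/1665 542/1665]
x' − x̄ = [-2452/1665, -10304/1665] = K·y
y = (KᵀK)⁻¹·Kᵀ·(x' − x̄) = [-3, -16]
z = y + H·x̄ = [-3, -16] + [4, 17] = [1, 1]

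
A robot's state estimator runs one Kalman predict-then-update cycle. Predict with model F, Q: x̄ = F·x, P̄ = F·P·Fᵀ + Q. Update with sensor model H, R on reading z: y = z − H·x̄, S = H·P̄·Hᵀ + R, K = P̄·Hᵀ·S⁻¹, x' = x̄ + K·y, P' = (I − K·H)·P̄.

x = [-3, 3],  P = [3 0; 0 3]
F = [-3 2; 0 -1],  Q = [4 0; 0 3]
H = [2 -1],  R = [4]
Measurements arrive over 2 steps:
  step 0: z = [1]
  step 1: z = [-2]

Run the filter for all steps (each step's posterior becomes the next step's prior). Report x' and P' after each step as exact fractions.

step 0: x' = [73/103, -21/103], P' = [197/103 210/103; 210/103 456/103]
step 1: x' = [-10267/8261, -2664/8261], P' = [16243/8261 19446/8261; 19446/8261 44208/8261]

step 0: x̄ = F·x = [15, -3]
step 0: P̄ = F·P·Fᵀ + Q = [43 -6; -6 6]
step 0: y = z − H·x̄ = [-32]
step 0: S = H·P̄·Hᵀ + R = [206]
step 0: K = P̄·Hᵀ·S⁻¹ = [46/103; -9/103]
step 0: x' = x̄ + K·y = [73/103, -21/103]
step 0: P' = (I − K·H)·P̄ = [197/103 210/103; 210/103 456/103]
step 1: x̄ = F·x = [-261/103, 21/103]
step 1: P̄ = F·P·Fᵀ + Q = [1489/103 -282/103; -282/103 765/103]
step 1: y = z − H·x̄ = [337/103]
step 1: S = H·P̄·Hᵀ + R = [8261/103]
step 1: K = P̄·Hᵀ·S⁻¹ = [3260/8261; -1329/8261]
step 1: x' = x̄ + K·y = [-10267/8261, -2664/8261]
step 1: P' = (I − K·H)·P̄ = [16243/8261 19446/8261; 19446/8261 44208/8261]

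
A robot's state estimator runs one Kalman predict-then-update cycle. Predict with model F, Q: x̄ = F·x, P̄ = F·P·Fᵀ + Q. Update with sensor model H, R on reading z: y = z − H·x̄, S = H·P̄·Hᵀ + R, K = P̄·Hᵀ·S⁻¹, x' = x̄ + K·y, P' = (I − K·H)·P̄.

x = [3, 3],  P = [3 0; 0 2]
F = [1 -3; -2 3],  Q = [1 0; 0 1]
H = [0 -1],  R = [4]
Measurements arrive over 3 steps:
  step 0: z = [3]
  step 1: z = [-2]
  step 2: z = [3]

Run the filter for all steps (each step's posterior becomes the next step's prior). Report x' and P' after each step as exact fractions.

step 0: x' = [-66/35, -81/35], P' = [194/35 -96/35; -96/35 124/35]
step 1: x' = [109/87, 5714/3219], P' = [445/87 -256/87; -256/87 12316/3219]
step 2: x' = [84761/306463, -844457/306463], P' = [1543284/306463 -916088/306463; -916088/306463 1174348/306463]

step 0: x̄ = F·x = [-6, 3]
step 0: P̄ = F·P·Fᵀ + Q = [22 -24; -24 31]
step 0: y = z − H·x̄ = [6]
step 0: S = H·P̄·Hᵀ + R = [35]
step 0: K = P̄·Hᵀ·S⁻¹ = [24/35; -31/35]
step 0: x' = x̄ + K·y = [-66/35, -81/35]
step 0: P' = (I − K·H)·P̄ = [194/35 -96/35; -96/35 124/35]
step 1: x̄ = F·x = [177/35, -111/35]
step 1: P̄ = F·P·Fᵀ + Q = [1921/35 -2368/35; -2368/35 3079/35]
step 1: y = z − H·x̄ = [-181/35]
step 1: S = H·P̄·Hᵀ + R = [3219/35]
step 1: K = P̄·Hᵀ·S⁻¹ = [64/87; -3079/3219]
step 1: x' = x̄ + K·y = [109/87, 5714/3219]
step 1: P' = (I − K·H)·P̄ = [445/87 -256/87; -256/87 12316/3219]
step 2: x̄ = F·x = [-13109/3219, 9076/3219]
step 2: P̄ = F·P·Fᵀ + Q = [187360/3219 -229022/3219; -229022/3219 293587/3219]
step 2: y = z − H·x̄ = [18733/3219]
step 2: S = H·P̄·Hᵀ + R = [306463/3219]
step 2: K = P̄·Hᵀ·S⁻¹ = [229022/306463; -293587/306463]
step 2: x' = x̄ + K·y = [84761/306463, -844457/306463]
step 2: P' = (I − K·H)·P̄ = [1543284/306463 -916088/306463; -916088/306463 1174348/306463]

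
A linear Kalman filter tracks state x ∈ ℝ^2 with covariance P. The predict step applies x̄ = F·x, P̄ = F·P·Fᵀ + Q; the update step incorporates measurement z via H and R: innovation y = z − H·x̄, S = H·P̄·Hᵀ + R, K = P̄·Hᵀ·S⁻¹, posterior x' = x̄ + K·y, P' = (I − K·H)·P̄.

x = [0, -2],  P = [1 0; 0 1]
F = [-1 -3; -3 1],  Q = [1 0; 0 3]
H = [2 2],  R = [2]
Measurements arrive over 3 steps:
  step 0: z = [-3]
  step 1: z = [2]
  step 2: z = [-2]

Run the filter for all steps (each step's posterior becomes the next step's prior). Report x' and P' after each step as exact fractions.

step 0: x' = [173/49, -241/49], P' = [297/49 -286/49; -286/49 299/49]
step 1: x' = [25464/3185, -22538/3185], P' = [47223/3185 -48196/3185; -48196/3185 50737/3185]
step 2: x' = [-14664/8965, 4508/8965], P' = [169891/8965 -173852/8965; -173852/8965 1640341/80685]

step 0: x̄ = F·x = [6, -2]
step 0: P̄ = F·P·Fᵀ + Q = [11 0; 0 13]
step 0: y = z − H·x̄ = [-11]
step 0: S = H·P̄·Hᵀ + R = [98]
step 0: K = P̄·Hᵀ·S⁻¹ = [11/49; 13/49]
step 0: x' = x̄ + K·y = [173/49, -241/49]
step 0: P' = (I − K·H)·P̄ = [297/49 -286/49; -286/49 299/49]
step 1: x̄ = F·x = [550/49, -760/49]
step 1: P̄ = F·P·Fᵀ + Q = [1321/49 -2294/49; -2294/49 4835/49]
step 1: y = z − H·x̄ = [74/7]
step 1: S = H·P̄·Hᵀ + R = [130]
step 1: K = P̄·Hᵀ·S⁻¹ = [-139/455; 363/455]
step 1: x' = x̄ + K·y = [25464/3185, -22538/3185]
step 1: P' = (I − K·H)·P̄ = [47223/3185 -48196/3185; -48196/3185 50737/3185]
step 2: x̄ = F·x = [8430/637, -1522/49]
step 2: P̄ = F·P·Fᵀ + Q = [43573/637 -6094/49; -6094/49 11915/49]
step 2: y = z − H·x̄ = [21438/637]
step 2: S = H·P̄·Hᵀ + R = [161370/637]
step 2: K = P̄·Hᵀ·S⁻¹ = [-3961/8965; 75673/80685]
step 2: x' = x̄ + K·y = [-14664/8965, 4508/8965]
step 2: P' = (I − K·H)·P̄ = [169891/8965 -173852/8965; -173852/8965 1640341/80685]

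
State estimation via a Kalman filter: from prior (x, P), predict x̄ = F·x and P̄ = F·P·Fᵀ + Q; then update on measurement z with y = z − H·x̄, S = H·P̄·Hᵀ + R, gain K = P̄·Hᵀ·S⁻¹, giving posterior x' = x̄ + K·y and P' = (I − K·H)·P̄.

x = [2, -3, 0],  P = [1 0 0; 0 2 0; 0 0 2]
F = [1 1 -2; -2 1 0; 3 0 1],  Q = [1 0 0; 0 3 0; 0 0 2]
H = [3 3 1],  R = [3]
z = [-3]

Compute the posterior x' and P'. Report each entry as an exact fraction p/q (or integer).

x' = [362/163, -826/163, 858/163]
P' = [731/163 -735/163 117/163; -735/163 1026/163 -810/163; 117/163 -810/163 2055/163]

x̄ = F·x = [-1, -7, 6]
P̄ = F·P·Fᵀ + Q = [12 0 -1; 0 9 -6; -1 -6 13]
y = z − H·x̄ = [15]
S = H·P̄·Hᵀ + R = [163]
K = P̄·Hᵀ·S⁻¹ = [35/163; 21/163; -8/163]
x' = x̄ + K·y = [362/163, -826/163, 858/163]
P' = (I − K·H)·P̄ = [731/163 -735/163 117/163; -735/163 1026/163 -810/163; 117/163 -810/163 2055/163]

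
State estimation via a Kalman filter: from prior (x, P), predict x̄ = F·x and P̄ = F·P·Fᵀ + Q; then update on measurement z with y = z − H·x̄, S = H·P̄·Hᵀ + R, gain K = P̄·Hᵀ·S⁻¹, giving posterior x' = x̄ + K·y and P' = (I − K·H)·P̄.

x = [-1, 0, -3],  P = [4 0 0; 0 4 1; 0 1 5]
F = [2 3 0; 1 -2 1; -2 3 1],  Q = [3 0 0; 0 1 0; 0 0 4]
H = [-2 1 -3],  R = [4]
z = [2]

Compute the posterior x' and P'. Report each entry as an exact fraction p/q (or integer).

x̄ = F·x = [-2, -4, -1]
P̄ = F·P·Fᵀ + Q = [55 -13 23; -13 22 -26; 23 -26 67]
y = z − H·x̄ = [-1]
S = H·P̄·Hᵀ + R = [1333]
K = P̄·Hᵀ·S⁻¹ = [-192/1333; 126/1333; -273/1333]
x' = x̄ + K·y = [-2474/1333, -5458/1333, -1060/1333]
P' = (I − K·H)·P̄ = [36451/1333 6863/1333 -21757/1333; 6863/1333 13450/1333 -260/1333; -21757/1333 -260/1333 14782/1333]

x' = [-2474/1333, -5458/1333, -1060/1333]
P' = [36451/1333 6863/1333 -21757/1333; 6863/1333 13450/1333 -260/1333; -21757/1333 -260/1333 14782/1333]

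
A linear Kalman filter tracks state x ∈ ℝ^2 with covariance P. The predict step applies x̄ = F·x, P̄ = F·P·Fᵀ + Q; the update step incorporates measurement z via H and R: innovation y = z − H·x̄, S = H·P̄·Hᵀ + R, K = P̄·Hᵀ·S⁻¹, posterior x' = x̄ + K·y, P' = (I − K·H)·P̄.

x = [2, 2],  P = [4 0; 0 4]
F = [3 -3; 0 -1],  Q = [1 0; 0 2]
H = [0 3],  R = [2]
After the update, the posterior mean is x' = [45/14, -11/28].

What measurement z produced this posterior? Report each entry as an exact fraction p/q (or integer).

x̄ = F·x = [0, -2]
P̄ = F·P·Fᵀ + Q = [73 12; 12 6]
S = H·P̄·Hᵀ + R = [56]
K = P̄·Hᵀ·S⁻¹ = [9/14; 9/28]
x' − x̄ = [45/14, 45/28] = K·y
y = (KᵀK)⁻¹·Kᵀ·(x' − x̄) = [5]
z = y + H·x̄ = [5] + [-6] = [-1]

z = [-1]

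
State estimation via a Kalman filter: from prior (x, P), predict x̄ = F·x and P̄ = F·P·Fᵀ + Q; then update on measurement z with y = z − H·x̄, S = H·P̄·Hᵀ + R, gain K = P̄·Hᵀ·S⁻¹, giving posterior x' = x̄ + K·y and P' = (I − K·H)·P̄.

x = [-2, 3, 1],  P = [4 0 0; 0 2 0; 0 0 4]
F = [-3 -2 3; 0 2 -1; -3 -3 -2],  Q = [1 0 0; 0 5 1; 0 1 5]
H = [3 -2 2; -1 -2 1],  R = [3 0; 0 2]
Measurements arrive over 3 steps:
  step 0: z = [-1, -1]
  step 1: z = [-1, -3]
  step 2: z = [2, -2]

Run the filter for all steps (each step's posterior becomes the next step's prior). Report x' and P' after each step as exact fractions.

step 0: x' = [-41908/57437, 151839/57437, 9803/3023], P' = [336415/172311 -221189/57437 -19493/3023; -221189/57437 560553/57437 46719/3023; -19493/3023 46719/3023 76473/3023]
step 1: x' = [4077287218/4647390261, 462266635/1549130087, -2441760629/1549130087], P' = [14380388615/13942170783 -6881598581/4647390261 -4156654173/1549130087; -6881598581/4647390261 5726634542/1549130087 8982707469/1549130087; -4156654173/1549130087 8982707469/1549130087 15380119989/1549130087]
step 2: x' = [166894785299821/150965081985535, 9278960414144/150965081985535, -116837052816471/150965081985535], P' = [152641003224296/150965081985535 -217536747328101/150965081985535 -394430953777176/150965081985535; -217536747328101/150965081985535 546327567359106/150965081985535 854588600159751/150965081985535; -394430953777176/150965081985535 854588600159751/150965081985535 1461990250140486/150965081985535]

step 0: x̄ = F·x = [3, 5, -5]
step 0: P̄ = F·P·Fᵀ + Q = [81 -20 24; -20 17 -3; 24 -3 75]
step 0: y = z − H·x̄ = [10, 17]
step 0: S = H·P̄·Hᵀ + R = [1652 97; 97 110]
step 0: K = P̄·Hᵀ·S⁻¹ = [38059/172311 -60191/172311; -3117/57437 -6128/57437; 343/3023 1264/3023]
step 0: x' = x̄ + K·y = [-41908/57437, 151839/57437, 9803/3023]
step 0: P' = (I − K·H)·P̄ = [336415/172311 -221189/57437 -19493/3023; -221189/57437 560553/57437 46719/3023; -19493/3023 46719/3023 76473/3023]
step 1: x̄ = F·x = [20043/3023, 117421/57437, -702307/57437]
step 1: P̄ = F·P·Fᵀ + Q = [512957/3023 37692/3023 -578442/3023; 37692/3023 431740/57437 -1071535/57437; -578442/3023 -1071535/57437 14379481/57437]
step 1: y = z − H·x̄ = [439568/57437, 1145655/57437]
step 1: S = H·P̄·Hᵀ + R = [15226570/57437 -6178407/57437; -6178407/57437 55099026/57437]
step 1: K = P̄·Hᵀ·S⁻¹ = [1067886913/4647390261 -5250342343/13942170783; -123150909/1549130087 -265043132/4647390261; 108287507/1549130087 785679612/1549130087]
step 1: x' = x̄ + K·y = [4077287218/4647390261, 462266635/1549130087, -2441760629/1549130087]
step 1: P' = (I − K·H)·P̄ = [14380388615/13942170783 -6881598581/4647390261 -4156654173/1549130087; -6881598581/4647390261 5726634542/1549130087 8982707469/1549130087; -4156654173/1549130087 8982707469/1549130087 15380119989/1549130087]
step 2: x̄ = F·x = [-12327102375/1549130087, 3366293899/1549130087, -580565865/1549130087]
step 2: P̄ = F·P·Fᵀ + Q = [116758027933/1549130087 4107996260/1549130087 -110392091798/1549130087; 4107996260/1549130087 10101478716/1549130087 -9739910013/1549130087; -110392091798/1549130087 -9739910013/1549130087 151809277950/1549130087]
step 2: y = z − H·x̄ = [47973286827/1549130087, -8112208886/1549130087]
step 2: S = H·P̄·Hᵀ + R = [407030891730/1549130087 -74634229795/1549130087; -74634229795/1549130087 588247289609/1549130087]
step 2: K = P̄·Hᵀ·S⁻¹ = [34711532258246/150965081985535 -11199846234527/30193016397107; -12029392127671/150965081985535 -2052978723036/30193016397107; 10503479543314/150965081985535 14724400359816/30193016397107]
step 2: x' = x̄ + K·y = [166894785299821/150965081985535, 9278960414144/150965081985535, -116837052816471/150965081985535]
step 2: P' = (I − K·H)·P̄ = [152641003224296/150965081985535 -217536747328101/150965081985535 -394430953777176/150965081985535; -217536747328101/150965081985535 546327567359106/150965081985535 854588600159751/150965081985535; -394430953777176/150965081985535 854588600159751/150965081985535 1461990250140486/150965081985535]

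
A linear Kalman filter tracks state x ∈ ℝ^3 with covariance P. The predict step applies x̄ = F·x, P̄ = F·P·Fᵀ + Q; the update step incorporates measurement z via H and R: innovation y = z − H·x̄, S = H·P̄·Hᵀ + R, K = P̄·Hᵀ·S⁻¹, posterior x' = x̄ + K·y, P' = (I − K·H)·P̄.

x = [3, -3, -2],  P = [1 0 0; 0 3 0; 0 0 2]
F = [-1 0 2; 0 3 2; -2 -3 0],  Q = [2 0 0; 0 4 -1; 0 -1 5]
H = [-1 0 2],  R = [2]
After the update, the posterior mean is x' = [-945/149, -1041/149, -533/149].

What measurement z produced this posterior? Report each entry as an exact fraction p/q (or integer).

x̄ = F·x = [-7, -13, 3]
P̄ = F·P·Fᵀ + Q = [11 8 2; 8 39 -28; 2 -28 36]
S = H·P̄·Hᵀ + R = [149]
K = P̄·Hᵀ·S⁻¹ = [-7/149; -64/149; 70/149]
x' − x̄ = [98/149, 896/149, -980/149] = K·y
y = (KᵀK)⁻¹·Kᵀ·(x' − x̄) = [-14]
z = y + H·x̄ = [-14] + [13] = [-1]

z = [-1]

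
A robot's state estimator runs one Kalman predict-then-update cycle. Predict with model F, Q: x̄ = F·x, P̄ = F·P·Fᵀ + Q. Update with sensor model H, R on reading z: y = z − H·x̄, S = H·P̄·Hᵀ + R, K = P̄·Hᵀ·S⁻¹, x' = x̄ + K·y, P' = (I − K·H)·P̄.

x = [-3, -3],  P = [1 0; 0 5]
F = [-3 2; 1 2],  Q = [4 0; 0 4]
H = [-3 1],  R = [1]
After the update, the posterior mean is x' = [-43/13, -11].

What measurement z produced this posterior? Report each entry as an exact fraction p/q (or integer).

z = [-1]

x̄ = F·x = [3, -9]
P̄ = F·P·Fᵀ + Q = [33 17; 17 25]
S = H·P̄·Hᵀ + R = [221]
K = P̄·Hᵀ·S⁻¹ = [-82/221; -2/17]
x' − x̄ = [-82/13, -2] = K·y
y = (KᵀK)⁻¹·Kᵀ·(x' − x̄) = [17]
z = y + H·x̄ = [17] + [-18] = [-1]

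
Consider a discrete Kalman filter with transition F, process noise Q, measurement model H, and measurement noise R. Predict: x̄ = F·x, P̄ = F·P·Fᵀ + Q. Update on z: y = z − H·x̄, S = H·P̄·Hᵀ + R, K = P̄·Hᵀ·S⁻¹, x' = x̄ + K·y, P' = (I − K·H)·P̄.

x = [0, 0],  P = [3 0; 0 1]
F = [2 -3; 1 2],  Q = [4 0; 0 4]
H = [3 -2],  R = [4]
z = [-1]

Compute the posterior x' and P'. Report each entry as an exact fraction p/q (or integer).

x' = [-25/91, 22/273]
P' = [400/91 550/91; 550/91 2519/273]

x̄ = F·x = [0, 0]
P̄ = F·P·Fᵀ + Q = [25 0; 0 11]
y = z − H·x̄ = [-1]
S = H·P̄·Hᵀ + R = [273]
K = P̄·Hᵀ·S⁻¹ = [25/91; -22/273]
x' = x̄ + K·y = [-25/91, 22/273]
P' = (I − K·H)·P̄ = [400/91 550/91; 550/91 2519/273]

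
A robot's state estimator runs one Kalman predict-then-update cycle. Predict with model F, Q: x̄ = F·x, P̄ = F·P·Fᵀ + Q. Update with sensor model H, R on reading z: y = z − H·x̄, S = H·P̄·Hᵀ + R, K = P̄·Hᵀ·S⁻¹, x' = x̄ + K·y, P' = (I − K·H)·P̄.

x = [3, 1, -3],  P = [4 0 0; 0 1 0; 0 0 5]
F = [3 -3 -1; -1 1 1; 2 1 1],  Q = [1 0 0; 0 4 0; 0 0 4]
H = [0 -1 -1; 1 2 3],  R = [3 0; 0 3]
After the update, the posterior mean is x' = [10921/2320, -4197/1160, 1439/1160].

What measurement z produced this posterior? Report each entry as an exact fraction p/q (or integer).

x̄ = F·x = [9, -5, 4]
P̄ = F·P·Fᵀ + Q = [51 -20 16; -20 14 -2; 16 -2 26]
S = H·P̄·Hᵀ + R = [39 -92; -92 336]
K = P̄·Hᵀ·S⁻¹ = [1693/1160 2669/4640; -481/580 -513/2320; 27/580 651/2320]
x' − x̄ = [-9959/2320, 1603/1160, -3201/1160] = K·y
y = (KᵀK)⁻¹·Kᵀ·(x' − x̄) = [1, -10]
z = y + H·x̄ = [1, -10] + [1, 11] = [2, 1]

z = [2, 1]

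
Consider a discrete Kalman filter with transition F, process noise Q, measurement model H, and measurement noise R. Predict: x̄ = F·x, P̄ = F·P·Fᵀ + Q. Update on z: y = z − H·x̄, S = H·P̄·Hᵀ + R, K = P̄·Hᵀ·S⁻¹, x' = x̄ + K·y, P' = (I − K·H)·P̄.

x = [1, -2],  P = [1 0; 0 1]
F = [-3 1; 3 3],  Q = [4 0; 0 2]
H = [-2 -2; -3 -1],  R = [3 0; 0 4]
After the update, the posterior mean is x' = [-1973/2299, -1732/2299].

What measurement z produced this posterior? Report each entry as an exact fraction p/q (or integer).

z = [3, 3]

x̄ = F·x = [-5, -3]
P̄ = F·P·Fᵀ + Q = [14 -6; -6 20]
S = H·P̄·Hᵀ + R = [91 76; 76 114]
K = P̄·Hᵀ·S⁻¹ = [24/121 -1030/2299; -80/121 973/2299]
x' − x̄ = [9522/2299, 5165/2299] = K·y
y = (KᵀK)⁻¹·Kᵀ·(x' − x̄) = [-13, -15]
z = y + H·x̄ = [-13, -15] + [16, 18] = [3, 3]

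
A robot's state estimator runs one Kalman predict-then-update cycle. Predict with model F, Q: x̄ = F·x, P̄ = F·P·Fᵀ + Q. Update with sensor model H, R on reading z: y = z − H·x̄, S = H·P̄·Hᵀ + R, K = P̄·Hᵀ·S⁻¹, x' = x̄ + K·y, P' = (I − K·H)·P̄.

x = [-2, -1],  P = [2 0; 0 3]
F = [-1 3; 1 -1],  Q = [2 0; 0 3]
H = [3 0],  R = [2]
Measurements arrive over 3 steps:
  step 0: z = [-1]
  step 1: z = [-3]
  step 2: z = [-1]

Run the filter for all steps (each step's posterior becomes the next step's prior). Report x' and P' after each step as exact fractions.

step 0: x' = [-95/281, -347/281], P' = [62/281 -22/281; -22/281 1159/281]
step 1: x' = [-20515/20249, 2709/20249], P' = [22374/101245 -7254/101245; -7254/101245 338179/101245]
step 2: x' = [-9649577/30010481, -17652181/30010481], P' = [6623998/30010481 -2131854/30010481; -2131854/30010481 100204367/30010481]

step 0: x̄ = F·x = [-1, -1]
step 0: P̄ = F·P·Fᵀ + Q = [31 -11; -11 8]
step 0: y = z − H·x̄ = [2]
step 0: S = H·P̄·Hᵀ + R = [281]
step 0: K = P̄·Hᵀ·S⁻¹ = [93/281; -33/281]
step 0: x' = x̄ + K·y = [-95/281, -347/281]
step 0: P' = (I − K·H)·P̄ = [62/281 -22/281; -22/281 1159/281]
step 1: x̄ = F·x = [-946/281, 252/281]
step 1: P̄ = F·P·Fᵀ + Q = [11187/281 -3627/281; -3627/281 2108/281]
step 1: y = z − H·x̄ = [1995/281]
step 1: S = H·P̄·Hᵀ + R = [101245/281]
step 1: K = P̄·Hᵀ·S⁻¹ = [33561/101245; -10881/101245]
step 1: x' = x̄ + K·y = [-20515/20249, 2709/20249]
step 1: P' = (I − K·H)·P̄ = [22374/101245 -7254/101245; -7254/101245 338179/101245]
step 2: x̄ = F·x = [28642/20249, -23224/20249]
step 2: P̄ = F·P·Fᵀ + Q = [3311999/101245 -1065927/101245; -1065927/101245 678796/101245]
step 2: y = z − H·x̄ = [-106175/20249]
step 2: S = H·P̄·Hᵀ + R = [30010481/101245]
step 2: K = P̄·Hᵀ·S⁻¹ = [9935997/30010481; -3197781/30010481]
step 2: x' = x̄ + K·y = [-9649577/30010481, -17652181/30010481]
step 2: P' = (I − K·H)·P̄ = [6623998/30010481 -2131854/30010481; -2131854/30010481 100204367/30010481]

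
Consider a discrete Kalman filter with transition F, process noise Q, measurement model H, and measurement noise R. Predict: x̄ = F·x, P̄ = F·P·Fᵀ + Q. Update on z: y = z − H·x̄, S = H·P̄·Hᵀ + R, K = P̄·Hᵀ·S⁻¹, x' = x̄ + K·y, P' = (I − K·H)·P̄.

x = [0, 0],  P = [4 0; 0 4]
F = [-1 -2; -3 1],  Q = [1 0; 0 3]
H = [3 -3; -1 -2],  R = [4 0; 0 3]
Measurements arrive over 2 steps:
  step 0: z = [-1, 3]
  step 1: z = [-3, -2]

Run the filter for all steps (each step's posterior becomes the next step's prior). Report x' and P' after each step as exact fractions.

step 0: x̄ = F·x = [0, 0]
step 0: P̄ = F·P·Fᵀ + Q = [21 4; 4 43]
step 0: y = z − H·x̄ = [-1, 3]
step 0: S = H·P̄·Hᵀ + R = [508 183; 183 212]
step 0: K = P̄·Hᵀ·S⁻¹ = [16119/74207 -24065/74207; -8334/74207 -24309/74207]
step 0: x' = x̄ + K·y = [-88314/74207, -64593/74207]
step 0: P' = (I − K·H)·P̄ = [38393/74207 16901/74207; 16901/74207 28013/74207]
step 1: x̄ = F·x = [217500/74207, 200349/74207]
step 1: P̄ = F·P·Fᵀ + Q = [292256/74207 143658/74207; 143658/74207 494765/74207]
step 1: y = z − H·x̄ = [-274074/74207, 67112/10601]
step 1: S = H·P̄·Hᵀ + R = [4794173/74207 237264/10601; 237264/10601 438367/10601]
step 1: K = P̄·Hᵀ·S⁻¹ = [31405806/161074219 -47420924/161074219; -18194175/161074219 -49635388/161074219]
step 1: x' = x̄ + K·y = [55904920/161074219, 187848827/161074219]
step 1: P' = (I − K·H)·P̄ = [75337196/161074219 33462788/161074219; 33462788/161074219 57721688/161074219]

step 0: x' = [-88314/74207, -64593/74207], P' = [38393/74207 16901/74207; 16901/74207 28013/74207]
step 1: x' = [55904920/161074219, 187848827/161074219], P' = [75337196/161074219 33462788/161074219; 33462788/161074219 57721688/161074219]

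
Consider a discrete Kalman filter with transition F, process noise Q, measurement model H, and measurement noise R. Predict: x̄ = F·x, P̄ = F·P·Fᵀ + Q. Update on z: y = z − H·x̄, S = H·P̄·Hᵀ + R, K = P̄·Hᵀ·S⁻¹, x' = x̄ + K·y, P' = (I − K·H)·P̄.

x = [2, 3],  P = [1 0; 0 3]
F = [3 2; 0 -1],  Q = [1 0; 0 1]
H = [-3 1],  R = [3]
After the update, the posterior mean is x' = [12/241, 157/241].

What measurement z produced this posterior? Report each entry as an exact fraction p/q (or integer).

x̄ = F·x = [12, -3]
P̄ = F·P·Fᵀ + Q = [22 -6; -6 4]
S = H·P̄·Hᵀ + R = [241]
K = P̄·Hᵀ·S⁻¹ = [-72/241; 22/241]
x' − x̄ = [-2880/241, 880/241] = K·y
y = (KᵀK)⁻¹·Kᵀ·(x' − x̄) = [40]
z = y + H·x̄ = [40] + [-39] = [1]

z = [1]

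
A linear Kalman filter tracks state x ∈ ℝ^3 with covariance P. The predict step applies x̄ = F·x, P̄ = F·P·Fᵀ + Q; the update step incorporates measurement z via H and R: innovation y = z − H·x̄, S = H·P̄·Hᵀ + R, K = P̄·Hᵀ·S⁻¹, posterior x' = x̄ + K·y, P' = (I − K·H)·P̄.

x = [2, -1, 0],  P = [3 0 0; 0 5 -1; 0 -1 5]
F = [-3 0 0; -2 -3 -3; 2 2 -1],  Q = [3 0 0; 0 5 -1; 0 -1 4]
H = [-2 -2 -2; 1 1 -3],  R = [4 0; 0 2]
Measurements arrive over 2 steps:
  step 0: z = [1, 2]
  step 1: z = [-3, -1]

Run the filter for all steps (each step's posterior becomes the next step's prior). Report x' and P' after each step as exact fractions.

step 0: x̄ = F·x = [-6, -1, 2]
step 0: P̄ = F·P·Fᵀ + Q = [30 18 -18; 18 89 -25; -18 -25 45]
step 0: y = z − H·x̄ = [-9, 15]
step 0: S = H·P̄·Hᵀ + R = [460 -212; -212 820]
step 0: K = P̄·Hᵀ·S⁻¹ = [-1149/13844 1425/13844; -11987/41532 6119/41532; -1709/13844 -3447/13844]
step 0: x' = x̄ + K·y = [-12837/3461, 13178/3461, -2159/3461]
step 0: P' = (I − K·H)·P̄ = [100515/6922 -99297/6922 -69/6922; -99297/6922 308411/20766 489/6922; -69/6922 489/6922 1289/6922]
step 1: x̄ = F·x = [38511/3461, -7383/3461, 2841/3461]
step 1: P̄ = F·P·Fᵀ + Q = [925401/6922 -145602/3461 -7515/6922; -145602/3461 94957/3461 -15079/3461; -7515/6922 -15079/3461 138587/20766]
step 1: y = z − H·x̄ = [57555/3461, -26066/3461]
step 1: S = H·P̄·Hᵀ + R = [3064072/10383 -469666/3461; -469666/3461 594275/3461]
step 1: K = P̄·Hᵀ·S⁻¹ = [-47283318/83728903 8896179/83728903; 16377414/83728903 12181412/83728903; -10067135/83728903 -20373092/83728903]
step 1: x' = x̄ + K·y = [78360189/83728903, 1996789/83728903, 54754370/83728903]
step 1: P' = (I − K·H)·P̄ = [3576165153/167457806 -1712709510/83728903 38387139/167457806; -1712709510/83728903 1694234095/83728903 -14279413/83728903; 38387139/167457806 -14279413/83728903 30440227/167457806]

step 0: x' = [-12837/3461, 13178/3461, -2159/3461], P' = [100515/6922 -99297/6922 -69/6922; -99297/6922 308411/20766 489/6922; -69/6922 489/6922 1289/6922]
step 1: x' = [78360189/83728903, 1996789/83728903, 54754370/83728903], P' = [3576165153/167457806 -1712709510/83728903 38387139/167457806; -1712709510/83728903 1694234095/83728903 -14279413/83728903; 38387139/167457806 -14279413/83728903 30440227/167457806]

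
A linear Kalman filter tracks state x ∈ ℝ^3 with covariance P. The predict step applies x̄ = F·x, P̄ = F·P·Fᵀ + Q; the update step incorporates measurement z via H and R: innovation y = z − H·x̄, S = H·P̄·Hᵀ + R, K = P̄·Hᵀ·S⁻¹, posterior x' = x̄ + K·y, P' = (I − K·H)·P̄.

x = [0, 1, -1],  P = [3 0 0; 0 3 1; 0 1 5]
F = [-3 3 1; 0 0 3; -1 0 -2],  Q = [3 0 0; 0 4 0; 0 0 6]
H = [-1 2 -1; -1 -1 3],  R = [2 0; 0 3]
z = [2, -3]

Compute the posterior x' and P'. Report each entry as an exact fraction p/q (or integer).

x̄ = F·x = [2, -3, 2]
P̄ = F·P·Fᵀ + Q = [68 24 -7; 24 49 -30; -7 -30 29]
y = z − H·x̄ = [12, -10]
S = H·P̄·Hᵀ + R = [305 -337; -337 651]
K = P̄·Hᵀ·S⁻¹ = [-23272/42493 -19423/42493; 12773/84986 -14667/84986; -527/3863 463/3863]
x' = x̄ + K·y = [-48/42493, 22494/42493, -3228/3863]
P' = (I − K·H)·P̄ = [392189/42493 274171/42493 18427/3863; 274171/42493 445201/84986 14387/3863; 18427/3863 14387/3863 11401/3863]

x' = [-48/42493, 22494/42493, -3228/3863]
P' = [392189/42493 274171/42493 18427/3863; 274171/42493 445201/84986 14387/3863; 18427/3863 14387/3863 11401/3863]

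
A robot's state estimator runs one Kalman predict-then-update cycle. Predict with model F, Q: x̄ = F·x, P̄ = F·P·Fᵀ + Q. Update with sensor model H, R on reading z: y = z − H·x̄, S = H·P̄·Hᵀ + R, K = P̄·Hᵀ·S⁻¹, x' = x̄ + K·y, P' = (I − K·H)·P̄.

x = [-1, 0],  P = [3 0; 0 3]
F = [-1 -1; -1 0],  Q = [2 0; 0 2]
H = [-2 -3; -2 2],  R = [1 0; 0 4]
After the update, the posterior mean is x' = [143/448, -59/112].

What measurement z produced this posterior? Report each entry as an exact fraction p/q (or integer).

z = [1, -2]

x̄ = F·x = [1, 1]
P̄ = F·P·Fᵀ + Q = [8 3; 3 5]
S = H·P̄·Hᵀ + R = [114 8; 8 32]
K = P̄·Hᵀ·S⁻¹ = [-45/224 -235/896; -11/56 39/224]
x' − x̄ = [-305/448, -171/112] = K·y
y = (KᵀK)⁻¹·Kᵀ·(x' − x̄) = [6, -2]
z = y + H·x̄ = [6, -2] + [-5, 0] = [1, -2]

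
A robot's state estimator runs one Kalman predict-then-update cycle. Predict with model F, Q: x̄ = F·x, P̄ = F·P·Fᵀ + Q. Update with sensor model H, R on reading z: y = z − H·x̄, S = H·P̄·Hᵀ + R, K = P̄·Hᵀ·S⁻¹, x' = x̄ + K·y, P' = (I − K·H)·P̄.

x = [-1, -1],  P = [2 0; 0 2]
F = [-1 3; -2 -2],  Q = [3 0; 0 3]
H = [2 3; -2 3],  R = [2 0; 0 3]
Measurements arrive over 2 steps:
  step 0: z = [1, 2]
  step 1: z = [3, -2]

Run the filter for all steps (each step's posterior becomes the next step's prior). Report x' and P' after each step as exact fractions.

step 0: x' = [-14380/54937, 28851/54937], P' = [16923/54937 -2286/54937; -2286/54937 7574/54937]
step 1: x' = [8872537/6870867, 323599/2290289], P' = [6041644/20612601 -87084/2290289; -87084/2290289 307786/2290289]

step 0: x̄ = F·x = [-2, 4]
step 0: P̄ = F·P·Fᵀ + Q = [23 -8; -8 19]
step 0: y = z − H·x̄ = [-7, -14]
step 0: S = H·P̄·Hᵀ + R = [169 79; 79 362]
step 0: K = P̄·Hᵀ·S⁻¹ = [13494/54937 -13568/54937; 9075/54937 9098/54937]
step 0: x' = x̄ + K·y = [-14380/54937, 28851/54937]
step 0: P' = (I − K·H)·P̄ = [16923/54937 -2286/54937; -2286/54937 7574/54937]
step 1: x̄ = F·x = [100933/54937, -28942/54937]
step 1: P̄ = F·P·Fᵀ + Q = [263616/54937 -2454/54937; -2454/54937 244511/54937]
step 1: y = z − H·x̄ = [49771/54937, 178818/54937]
step 1: S = H·P̄·Hᵀ + R = [3335489/54937 1146135/54937; 1146135/54937 3449322/54937]
step 1: K = P̄·Hᵀ·S⁻¹ = [4866010/20612601 -14434556/61837803; 374595/2290289 365842/2290289]
step 1: x' = x̄ + K·y = [8872537/6870867, 323599/2290289]
step 1: P' = (I − K·H)·P̄ = [6041644/20612601 -87084/2290289; -87084/2290289 307786/2290289]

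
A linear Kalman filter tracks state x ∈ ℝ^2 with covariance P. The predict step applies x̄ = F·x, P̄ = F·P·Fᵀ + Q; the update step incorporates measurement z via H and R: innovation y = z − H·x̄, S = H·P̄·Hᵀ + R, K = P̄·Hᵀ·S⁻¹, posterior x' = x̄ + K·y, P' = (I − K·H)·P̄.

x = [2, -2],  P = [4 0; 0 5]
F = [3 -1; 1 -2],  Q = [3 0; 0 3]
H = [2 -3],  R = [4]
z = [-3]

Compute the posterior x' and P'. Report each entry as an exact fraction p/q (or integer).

x̄ = F·x = [8, 6]
P̄ = F·P·Fᵀ + Q = [44 22; 22 27]
y = z − H·x̄ = [-1]
S = H·P̄·Hᵀ + R = [159]
K = P̄·Hᵀ·S⁻¹ = [22/159; -37/159]
x' = x̄ + K·y = [1250/159, 991/159]
P' = (I − K·H)·P̄ = [6512/159 4312/159; 4312/159 2924/159]

x' = [1250/159, 991/159]
P' = [6512/159 4312/159; 4312/159 2924/159]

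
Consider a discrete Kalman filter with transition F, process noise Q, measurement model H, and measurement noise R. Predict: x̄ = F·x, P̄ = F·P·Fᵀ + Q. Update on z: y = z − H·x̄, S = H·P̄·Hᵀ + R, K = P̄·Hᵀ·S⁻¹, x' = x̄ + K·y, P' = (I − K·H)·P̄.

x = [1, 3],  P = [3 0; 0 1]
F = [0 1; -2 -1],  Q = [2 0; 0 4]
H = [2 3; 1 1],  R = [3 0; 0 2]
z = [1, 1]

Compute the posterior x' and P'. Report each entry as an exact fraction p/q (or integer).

x' = [319/104, -189/104]
P' = [267/104 -189/104; -189/104 163/104]

x̄ = F·x = [3, -5]
P̄ = F·P·Fᵀ + Q = [3 -1; -1 17]
y = z − H·x̄ = [10, 3]
S = H·P̄·Hᵀ + R = [156 52; 52 20]
K = P̄·Hᵀ·S⁻¹ = [-11/104 3/8; 37/104 -1/8]
x' = x̄ + K·y = [319/104, -189/104]
P' = (I − K·H)·P̄ = [267/104 -189/104; -189/104 163/104]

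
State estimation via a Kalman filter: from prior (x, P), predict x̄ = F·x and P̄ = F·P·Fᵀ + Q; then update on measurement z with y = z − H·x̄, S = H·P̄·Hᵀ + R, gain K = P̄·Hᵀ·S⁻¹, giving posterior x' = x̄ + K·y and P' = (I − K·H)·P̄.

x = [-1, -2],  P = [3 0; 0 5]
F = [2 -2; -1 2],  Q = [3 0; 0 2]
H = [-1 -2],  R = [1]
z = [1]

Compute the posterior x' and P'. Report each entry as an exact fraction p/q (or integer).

x̄ = F·x = [2, -3]
P̄ = F·P·Fᵀ + Q = [35 -26; -26 25]
y = z − H·x̄ = [-3]
S = H·P̄·Hᵀ + R = [32]
K = P̄·Hᵀ·S⁻¹ = [17/32; -3/4]
x' = x̄ + K·y = [13/32, -3/4]
P' = (I − K·H)·P̄ = [831/32 -53/4; -53/4 7]

x' = [13/32, -3/4]
P' = [831/32 -53/4; -53/4 7]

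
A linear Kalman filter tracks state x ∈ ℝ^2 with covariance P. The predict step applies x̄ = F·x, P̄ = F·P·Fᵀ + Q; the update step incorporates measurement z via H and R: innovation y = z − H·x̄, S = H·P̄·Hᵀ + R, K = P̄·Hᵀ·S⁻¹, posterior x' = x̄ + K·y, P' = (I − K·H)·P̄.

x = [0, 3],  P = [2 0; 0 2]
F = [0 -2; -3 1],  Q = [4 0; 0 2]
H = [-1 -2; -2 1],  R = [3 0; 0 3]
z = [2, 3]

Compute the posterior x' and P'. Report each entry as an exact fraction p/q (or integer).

x̄ = F·x = [-6, 3]
P̄ = F·P·Fᵀ + Q = [12 -4; -4 22]
y = z − H·x̄ = [2, -12]
S = H·P̄·Hᵀ + R = [87 -32; -32 89]
K = P̄·Hᵀ·S⁻¹ = [-1252/6719 -2564/6719; -2600/6719 1330/6719]
x' = x̄ + K·y = [-12050/6719, -1003/6719]
P' = (I − K·H)·P̄ = [3828/6719 -36/6719; -36/6719 3918/6719]

x' = [-12050/6719, -1003/6719]
P' = [3828/6719 -36/6719; -36/6719 3918/6719]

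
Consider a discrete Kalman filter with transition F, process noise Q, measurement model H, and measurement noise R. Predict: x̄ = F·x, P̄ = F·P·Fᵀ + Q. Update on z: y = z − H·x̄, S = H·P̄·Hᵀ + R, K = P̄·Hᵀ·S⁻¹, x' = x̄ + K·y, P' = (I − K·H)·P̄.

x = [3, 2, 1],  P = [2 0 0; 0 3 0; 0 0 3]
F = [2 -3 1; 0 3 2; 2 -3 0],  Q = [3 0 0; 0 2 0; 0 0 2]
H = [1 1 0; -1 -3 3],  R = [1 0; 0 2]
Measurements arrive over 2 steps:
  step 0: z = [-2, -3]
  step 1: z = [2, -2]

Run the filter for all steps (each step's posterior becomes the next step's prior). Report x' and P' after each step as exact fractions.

step 0: x̄ = F·x = [1, 8, 0]
step 0: P̄ = F·P·Fᵀ + Q = [41 -21 35; -21 41 -27; 35 -27 37]
step 0: y = z − H·x̄ = [-11, 22]
step 0: S = H·P̄·Hᵀ + R = [41 -56; -56 895]
step 0: K = P̄·Hᵀ·S⁻¹ = [676/907 171/907; 7652/33559 -6383/33559; 15952/33559 6885/33559]
step 0: x' = x̄ + K·y = [-2767/907, 43874/33559, -24002/33559]
step 0: P' = (I − K·H)·P̄ = [1950/907 -1274/907 -510/907; -1274/907 54790/33559 34822/33559; -510/907 34822/33559 33122/33559]
step 1: x̄ = F·x = [-360382/33559, 83618/33559, -336380/33559]
step 1: P̄ = F·P·Fᵀ + Q = [1196753/33559 -889640/33559 1205160/33559; -889640/33559 1110580/33559 -1060350/33559; 1205160/33559 -1060350/33559 1414484/33559]
step 1: y = z − H·x̄ = [343882/33559, 832494/33559]
step 1: S = H·P̄·Hᵀ + R = [561612/33559 -535503/33559; -535503/33559 30506947/33559]
step 1: K = P̄·Hᵀ·S⁻¹ = [120122076/167330215 30014239/167330215; 22223494/100398129 -6038548/33466043; 76960848/167330215 35463942/167330215]
step 1: x' = x̄ + K·y = [178542152/167330215, 28492666/100398129, -8867024/167330215]
step 1: P' = (I − K·H)·P̄ = [317650486/167330215 -39505682/33466043 -71635422/167330215; -39505682/33466043 140740540/100398129 29719254/33466043; -71635422/167330215 29719254/33466043 148360424/167330215]

step 0: x' = [-2767/907, 43874/33559, -24002/33559], P' = [1950/907 -1274/907 -510/907; -1274/907 54790/33559 34822/33559; -510/907 34822/33559 33122/33559]
step 1: x' = [178542152/167330215, 28492666/100398129, -8867024/167330215], P' = [317650486/167330215 -39505682/33466043 -71635422/167330215; -39505682/33466043 140740540/100398129 29719254/33466043; -71635422/167330215 29719254/33466043 148360424/167330215]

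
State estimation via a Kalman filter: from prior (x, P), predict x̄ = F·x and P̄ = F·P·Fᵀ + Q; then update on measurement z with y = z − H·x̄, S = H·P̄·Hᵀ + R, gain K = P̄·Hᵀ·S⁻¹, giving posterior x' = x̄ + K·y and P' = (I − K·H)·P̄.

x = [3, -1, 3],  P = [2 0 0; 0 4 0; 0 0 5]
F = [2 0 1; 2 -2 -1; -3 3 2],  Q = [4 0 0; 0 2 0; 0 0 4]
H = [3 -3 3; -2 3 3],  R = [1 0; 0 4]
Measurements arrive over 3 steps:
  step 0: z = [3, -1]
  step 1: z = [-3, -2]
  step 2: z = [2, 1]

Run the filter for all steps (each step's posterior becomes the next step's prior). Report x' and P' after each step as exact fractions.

step 0: x' = [1173133/269349, 258117/89783, -127672/269349], P' = [1699412/269349 455230/89783 -327446/269349; 455230/89783 377498/89783 -80946/89783; -327446/269349 -80946/89783 98594/269349]
step 1: x' = [2524286802/998527373, 11043484782/4992636865, -6574002768/4992636865], P' = [5170681628/998527373 4108330362/998527373 -1026125446/998527373; 4108330362/998527373 16965276816/4992636865 -3701668964/4992636865; -1026125446/998527373 -3701668964/4992636865 1673980276/4992636865]
step 2: x' = [80006019793859/81679429304707, 49876292066828/81679429304707, 23030966689293/81679429304707], P' = [407732269212326/81679429304707 323970063074540/81679429304707 -80908583762388/81679429304707; 323970063074540/81679429304707 267952225862618/81679429304707 -58154945189858/81679429304707; -80908583762388/81679429304707 -58154945189858/81679429304707 26784094642502/81679429304707]

step 0: x̄ = F·x = [9, 5, -6]
step 0: P̄ = F·P·Fᵀ + Q = [17 3 -2; 3 31 -46; -2 -46 78]
step 0: y = z − H·x̄ = [9, 20]
step 0: S = H·P̄·Hᵀ + R = [1873 360; 360 213]
step 0: K = P̄·Hᵀ·S⁻¹ = [6276/89783 -71023/269349; -9642/89783 -5201/89783; 13986/89783 55540/269349]
step 0: x' = x̄ + K·y = [1173133/269349, 258117/89783, -127672/269349]
step 0: P' = (I − K·H)·P̄ = [1699412/269349 455230/89783 -327446/269349; 455230/89783 377498/89783 -80946/89783; -327446/269349 -80946/89783 98594/269349]
step 1: x̄ = F·x = [2218594/269349, 308412/89783, -1451690/269349]
step 1: P̄ = F·P·Fᵀ + Q = [6663854/269349 573990/89783 -2861104/269349; 573990/89783 459276/89783 -464200/89783; -2861104/269349 -464200/89783 3391802/269349]
step 1: y = z − H·x̄ = [-111017/89783, 5477852/269349]
step 1: S = H·P̄·Hᵀ + R = [15247391/89783 -1537040/89783; -1537040/89783 59262290/269349]
step 1: K = P̄·Hᵀ·S⁻¹ = [108677460/998527373 -273687127/998527373; -75176382/998527373 -323120016/4992636865; 147013206/998527373 1044547099/4992636865]
step 1: x' = x̄ + K·y = [2524286802/998527373, 11043484782/4992636865, -6574002768/4992636865]
step 1: P' = (I − K·H)·P̄ = [5170681628/998527373 4108330362/998527373 -1026125446/998527373; 4108330362/998527373 16965276816/4992636865 -3701668964/4992636865; -1026125446/998527373 -3701668964/4992636865 1673980276/4992636865]
step 2: x̄ = F·x = [18668865252/4992636865, 9729901224/4992636865, -3576370644/998527373]
step 2: P̄ = F·P·Fᵀ + Q = [104535651376/4992636865 26976382972/4992636865 -8951642310/998527373; 26976382972/4992636865 24316612414/4992636865 -4752591286/998527373; -8951642310/998527373 -4752591286/998527373 11886479956/998527373]
step 2: y = z − H·x̄ = [36813941306/4992636865, 66786223357/4992636865]
step 2: S = H·P̄·Hᵀ + R = [836065123339/4992636865 -40800712032/4992636865; -40800712032/4992636865 977502989906/4992636865]
step 2: K = P̄·Hᵀ·S⁻¹ = [8560867126194/81679429304707 -21570025122049/81679429304707; -6411323933808/81679429304707 -4637071032700/81679429304707; 12091368209916/81679429304707 16926153970677/81679429304707]
step 2: x' = x̄ + K·y = [80006019793859/81679429304707, 49876292066828/81679429304707, 23030966689293/81679429304707]
step 2: P' = (I − K·H)·P̄ = [407732269212326/81679429304707 323970063074540/81679429304707 -80908583762388/81679429304707; 323970063074540/81679429304707 267952225862618/81679429304707 -58154945189858/81679429304707; -80908583762388/81679429304707 -58154945189858/81679429304707 26784094642502/81679429304707]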